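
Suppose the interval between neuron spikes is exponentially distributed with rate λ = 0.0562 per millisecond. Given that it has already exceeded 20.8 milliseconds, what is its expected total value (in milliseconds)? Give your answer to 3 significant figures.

By memorylessness, E[X | X > 20.8] = 20.8 + 1/λ = 20.8 + 17.7936 = 38.5936 milliseconds.

38.6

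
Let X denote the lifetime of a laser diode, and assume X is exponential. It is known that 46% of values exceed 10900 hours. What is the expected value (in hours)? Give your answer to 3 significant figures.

14000

e^(−λ·10900) = 0.46 ⇒ λ = −ln(0.46)/10900 = 0.0000712412.
Mean = 1/λ = 14036.8 hours.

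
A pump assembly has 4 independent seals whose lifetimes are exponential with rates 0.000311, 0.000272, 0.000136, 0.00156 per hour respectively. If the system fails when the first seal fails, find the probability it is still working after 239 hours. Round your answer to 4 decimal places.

The time to first failure is exponential with rate Σλ = 0.000311 + 0.000272 + 0.000136 + 0.00156 = 0.002279.
P(min > 239) = e^(−0.002279·239) = e^(−0.54468) ≈ 0.5800.

0.5800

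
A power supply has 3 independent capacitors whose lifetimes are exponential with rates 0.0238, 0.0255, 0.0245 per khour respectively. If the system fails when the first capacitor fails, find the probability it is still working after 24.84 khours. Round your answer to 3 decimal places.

The time to first failure is exponential with rate Σλ = 0.0238 + 0.0255 + 0.0245 = 0.0738.
P(min > 24.84) = e^(−0.0738·24.84) = e^(−1.8332) ≈ 0.160.

0.160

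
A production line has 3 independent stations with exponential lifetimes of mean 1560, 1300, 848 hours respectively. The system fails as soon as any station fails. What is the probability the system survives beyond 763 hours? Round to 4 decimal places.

The first failure time is exponential with rate Σλ_i = 1/1560 + 1/1300 + 1/848 = 0.0025895 per hour.
P(min > 763) = e^(−0.0025895·763) = e^(−1.9758) ≈ 0.1387.

0.1387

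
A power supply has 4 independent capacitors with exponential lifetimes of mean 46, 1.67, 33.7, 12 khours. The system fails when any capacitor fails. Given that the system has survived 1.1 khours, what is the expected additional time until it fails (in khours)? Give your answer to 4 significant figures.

1.363

First-failure rate Σλ = 1/46 + 1/1.67 + 1/33.7 + 1/12 = 0.733548.
By memorylessness the expected residual is 1/Σλ = 1.36324 khours, regardless of the 1.1 already elapsed.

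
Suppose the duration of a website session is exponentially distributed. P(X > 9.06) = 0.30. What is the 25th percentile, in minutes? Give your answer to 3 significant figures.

2.16

e^(−λ·9.06) = 0.30 ⇒ λ = −ln(0.30)/9.06 = 0.132889.
25th percentile: 1 − e^(−λt) = 0.25, t = −ln(0.75)/λ = 2.16483 minutes.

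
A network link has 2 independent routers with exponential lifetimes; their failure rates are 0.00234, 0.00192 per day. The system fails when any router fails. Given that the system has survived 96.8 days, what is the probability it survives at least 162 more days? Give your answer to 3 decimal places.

0.502

Time to first failure ~ Exp(Σλ) with Σλ = 0.00426.
By memorylessness, P(T > 96.8+162 | T > 96.8) = P(T > 162) = e^(−0.00426·162) ≈ 0.502.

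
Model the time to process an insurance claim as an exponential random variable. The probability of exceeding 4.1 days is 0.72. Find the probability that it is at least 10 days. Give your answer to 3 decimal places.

0.449

e^(−λ·4.1) = 0.72 ⇒ λ = −ln(0.72)/4.1 = 0.0801229.
P(X > 10) = e^(−0.0801229·10) = e^(−0.80123) ≈ 0.449.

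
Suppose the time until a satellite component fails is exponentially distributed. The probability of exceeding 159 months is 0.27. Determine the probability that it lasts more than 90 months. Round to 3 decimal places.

e^(−λ·159) = 0.27 ⇒ λ = −ln(0.27)/159 = 0.0082348.
P(X > 90) = e^(−0.0082348·90) = e^(−0.74113) ≈ 0.477.

0.477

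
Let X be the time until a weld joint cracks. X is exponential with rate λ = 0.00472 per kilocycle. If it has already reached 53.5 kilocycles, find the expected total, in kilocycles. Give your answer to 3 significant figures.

265

By memorylessness, E[X | X > 53.5] = 53.5 + 1/λ = 53.5 + 211.864 = 265.364 kilocycles.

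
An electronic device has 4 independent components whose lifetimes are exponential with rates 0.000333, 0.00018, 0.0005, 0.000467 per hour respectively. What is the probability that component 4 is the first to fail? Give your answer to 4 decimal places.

0.3155

The time to first failure is exponential with rate Σλ = 0.000333 + 0.00018 + 0.0005 + 0.000467 = 0.00148.
P(component 4 first) = λ_4/Σλ = 0.000467/0.00148 ≈ 0.3155.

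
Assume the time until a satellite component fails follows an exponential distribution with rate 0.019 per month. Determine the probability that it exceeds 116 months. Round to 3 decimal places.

0.110

P(X > 116) = e^(−λ·116) = e^(−2.204) ≈ 0.110.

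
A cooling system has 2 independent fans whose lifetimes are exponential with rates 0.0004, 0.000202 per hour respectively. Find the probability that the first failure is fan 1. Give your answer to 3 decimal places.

The time to first failure is exponential with rate Σλ = 0.0004 + 0.000202 = 0.000602.
P(fan 1 first) = λ_1/Σλ = 0.0004/0.000602 ≈ 0.664.

0.664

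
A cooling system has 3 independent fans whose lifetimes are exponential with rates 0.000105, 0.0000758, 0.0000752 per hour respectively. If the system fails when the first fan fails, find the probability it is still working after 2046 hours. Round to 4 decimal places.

The time to first failure is exponential with rate Σλ = 0.000105 + 0.0000758 + 0.0000752 = 0.000256.
P(min > 2046) = e^(−0.000256·2046) = e^(−0.52378) ≈ 0.5923.

0.5923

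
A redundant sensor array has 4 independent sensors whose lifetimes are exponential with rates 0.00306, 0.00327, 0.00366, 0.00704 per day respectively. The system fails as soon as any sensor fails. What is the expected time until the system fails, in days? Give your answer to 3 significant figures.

The time to first failure is exponential with rate Σλ = 0.00306 + 0.00327 + 0.00366 + 0.00704 = 0.01703.
E[min] = 1/Σλ = 1/0.01703 = 58.7199 days.

58.7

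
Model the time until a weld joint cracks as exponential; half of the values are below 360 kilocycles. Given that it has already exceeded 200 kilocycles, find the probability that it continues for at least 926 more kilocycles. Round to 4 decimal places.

For an exponential, median = ln(2)/λ, so λ = ln 2 / 360 = 0.00192541 per kilocycle.
By the memoryless property, P(X > 200+926 | X > 200) = P(X > 926).
P(X > 926) = e^(−1.7829) ≈ 0.1681.

0.1681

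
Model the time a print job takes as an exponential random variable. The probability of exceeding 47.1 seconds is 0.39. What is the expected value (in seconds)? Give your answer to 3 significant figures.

50.0

e^(−λ·47.1) = 0.39 ⇒ λ = −ln(0.39)/47.1 = 0.0199917.
Mean = 1/λ = 50.0208 seconds.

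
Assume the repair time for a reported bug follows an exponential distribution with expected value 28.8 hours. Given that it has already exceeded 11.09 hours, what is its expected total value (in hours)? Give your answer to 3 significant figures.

39.9

The rate is λ = 1/28.8 = 0.0347222 per hour.
By memorylessness, E[X | X > 11.09] = 11.09 + 1/λ = 11.09 + 28.8 = 39.89 hours.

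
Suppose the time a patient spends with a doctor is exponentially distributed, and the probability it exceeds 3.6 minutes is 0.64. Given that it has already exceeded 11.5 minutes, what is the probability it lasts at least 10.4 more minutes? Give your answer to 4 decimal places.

0.2755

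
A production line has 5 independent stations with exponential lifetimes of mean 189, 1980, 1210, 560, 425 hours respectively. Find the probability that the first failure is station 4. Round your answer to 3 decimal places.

0.166

Rates: λ_i = 1/mean_i → 0.00529101, 0.000505051, 0.000826446, 0.00178571, 0.00235294; Σλ = 0.0107612.
P(station 4 first) = λ_4/Σλ = 0.00178571/0.0107612 ≈ 0.166.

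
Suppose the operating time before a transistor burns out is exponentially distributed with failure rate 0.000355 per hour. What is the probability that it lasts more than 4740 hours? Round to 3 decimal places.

0.186

P(X > 4740) = e^(−λ·4740) = e^(−1.6827) ≈ 0.186.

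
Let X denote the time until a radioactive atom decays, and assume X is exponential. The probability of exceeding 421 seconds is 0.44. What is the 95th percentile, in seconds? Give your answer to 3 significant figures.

e^(−λ·421) = 0.44 ⇒ λ = −ln(0.44)/421 = 0.00195007.
95th percentile: 1 − e^(−λt) = 0.95, t = −ln(0.05)/λ = 1536.22 seconds.

1540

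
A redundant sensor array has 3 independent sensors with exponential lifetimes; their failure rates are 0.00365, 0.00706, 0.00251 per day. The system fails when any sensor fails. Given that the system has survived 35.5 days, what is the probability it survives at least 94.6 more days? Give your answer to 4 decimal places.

Time to first failure ~ Exp(Σλ) with Σλ = 0.01322.
By memorylessness, P(T > 35.5+94.6 | T > 35.5) = P(T > 94.6) = e^(−0.01322·94.6) ≈ 0.2863.

0.2863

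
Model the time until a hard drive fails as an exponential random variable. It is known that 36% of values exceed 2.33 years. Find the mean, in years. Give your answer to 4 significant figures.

e^(−λ·2.33) = 0.36 ⇒ λ = −ln(0.36)/2.33 = 0.438477.
Mean = 1/λ = 2.28062 years.

2.281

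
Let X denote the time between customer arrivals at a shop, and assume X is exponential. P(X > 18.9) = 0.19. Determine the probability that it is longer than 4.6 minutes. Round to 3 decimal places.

e^(−λ·18.9) = 0.19 ⇒ λ = −ln(0.19)/18.9 = 0.0878694.
P(X > 4.6) = e^(−0.0878694·4.6) = e^(−0.4042) ≈ 0.668.

0.668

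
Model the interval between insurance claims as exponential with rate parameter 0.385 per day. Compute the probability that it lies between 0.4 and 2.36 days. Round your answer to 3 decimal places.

0.454

P(0.4 < X < 2.36) = e^(−λ·0.4) − e^(−λ·2.36) = 0.85727 − 0.40309 ≈ 0.454.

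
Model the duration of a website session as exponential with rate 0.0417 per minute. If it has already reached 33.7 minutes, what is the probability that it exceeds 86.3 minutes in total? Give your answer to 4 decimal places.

0.1115

P(X > s+t | X > s) = e^(−λ(s+t))/e^(−λs) = e^(−λt), independent of s = 33.7.
P(X > 52.6) = e^(−2.1934) ≈ 0.1115.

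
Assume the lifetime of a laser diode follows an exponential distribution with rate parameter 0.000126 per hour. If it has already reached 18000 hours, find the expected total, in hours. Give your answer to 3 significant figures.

By memorylessness, E[X | X > 18000] = 18000 + 1/λ = 18000 + 7936.51 = 25936.5 hours.

25900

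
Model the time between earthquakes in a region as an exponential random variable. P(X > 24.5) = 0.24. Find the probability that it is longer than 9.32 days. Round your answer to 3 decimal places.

e^(−λ·24.5) = 0.24 ⇒ λ = −ln(0.24)/24.5 = 0.0582496.
P(X > 9.32) = e^(−0.0582496·9.32) = e^(−0.54289) ≈ 0.581.

0.581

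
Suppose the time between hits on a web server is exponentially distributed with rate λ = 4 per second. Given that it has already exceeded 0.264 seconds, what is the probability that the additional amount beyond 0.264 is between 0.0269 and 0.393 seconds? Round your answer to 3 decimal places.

0.690

Memoryless: the residual past 0.264 is again Exp(λ).
P(0.0269 < residual < 0.393) = e^(−λ·0.0269) − e^(−λ·0.393) = 0.89799 − 0.20763 ≈ 0.690.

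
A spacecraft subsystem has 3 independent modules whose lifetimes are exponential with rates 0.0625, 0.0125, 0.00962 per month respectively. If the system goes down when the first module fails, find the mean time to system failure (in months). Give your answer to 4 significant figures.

11.82

The time to first failure is exponential with rate Σλ = 0.0625 + 0.0125 + 0.00962 = 0.08462.
E[min] = 1/Σλ = 1/0.08462 = 11.8175 months.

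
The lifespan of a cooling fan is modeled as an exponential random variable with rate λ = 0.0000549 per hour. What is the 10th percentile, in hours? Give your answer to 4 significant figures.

1919

Set 1 − e^(−λt) = 0.1, so t = −ln(0.9)/λ = 0.10536/0.0000549 ≈ 1919.14 hours.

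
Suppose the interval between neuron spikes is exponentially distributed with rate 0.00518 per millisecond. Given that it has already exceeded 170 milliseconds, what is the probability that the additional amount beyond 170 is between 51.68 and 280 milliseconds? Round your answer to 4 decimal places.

Memoryless: the residual past 170 is again Exp(λ).
P(51.68 < residual < 280) = e^(−λ·51.68) − e^(−λ·280) = 0.76514 − 0.23448 ≈ 0.5307.

0.5307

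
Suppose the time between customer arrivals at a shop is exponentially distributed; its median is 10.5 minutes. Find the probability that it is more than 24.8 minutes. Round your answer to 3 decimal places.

For an exponential, median = ln(2)/λ, so λ = ln 2 / 10.5 = 0.066014 per minute.
P(X > 24.8) = e^(−λ·24.8) = e^(−1.6371) ≈ 0.195.

0.195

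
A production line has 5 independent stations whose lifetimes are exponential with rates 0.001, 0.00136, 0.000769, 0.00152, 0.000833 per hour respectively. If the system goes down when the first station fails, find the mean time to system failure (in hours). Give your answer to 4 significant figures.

The time to first failure is exponential with rate Σλ = 0.001 + 0.00136 + 0.000769 + 0.00152 + 0.000833 = 0.005482.
E[min] = 1/Σλ = 1/0.005482 = 182.415 hours.

182.4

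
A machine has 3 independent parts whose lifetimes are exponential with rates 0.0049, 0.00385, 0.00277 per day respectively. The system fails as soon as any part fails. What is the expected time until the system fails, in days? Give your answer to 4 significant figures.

86.81

The time to first failure is exponential with rate Σλ = 0.0049 + 0.00385 + 0.00277 = 0.01152.
E[min] = 1/Σλ = 1/0.01152 = 86.8056 days.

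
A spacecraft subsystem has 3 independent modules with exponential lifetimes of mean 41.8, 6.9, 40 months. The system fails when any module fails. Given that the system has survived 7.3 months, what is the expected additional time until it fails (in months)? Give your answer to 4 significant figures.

First-failure rate Σλ = 1/41.8 + 1/6.9 + 1/40 = 0.193851.
By memorylessness the expected residual is 1/Σλ = 5.1586 months, regardless of the 7.3 already elapsed.

5.159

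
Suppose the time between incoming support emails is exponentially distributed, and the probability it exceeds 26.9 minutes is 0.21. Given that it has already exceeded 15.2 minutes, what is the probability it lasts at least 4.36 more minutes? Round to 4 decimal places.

0.7765

From e^(−λ·26.9) = 0.21, λ = −ln(0.21)/26.9 = 0.0580166.
Memoryless: P(X > 15.2+4.36 | X > 15.2) = P(X > 4.36) = e^(−0.0580166·4.36) ≈ 0.7765.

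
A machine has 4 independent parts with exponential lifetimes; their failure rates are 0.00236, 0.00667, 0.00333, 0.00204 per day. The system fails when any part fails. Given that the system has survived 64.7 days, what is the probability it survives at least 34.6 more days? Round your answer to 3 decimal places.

0.608

Time to first failure ~ Exp(Σλ) with Σλ = 0.0144.
By memorylessness, P(T > 64.7+34.6 | T > 64.7) = P(T > 34.6) = e^(−0.0144·34.6) ≈ 0.608.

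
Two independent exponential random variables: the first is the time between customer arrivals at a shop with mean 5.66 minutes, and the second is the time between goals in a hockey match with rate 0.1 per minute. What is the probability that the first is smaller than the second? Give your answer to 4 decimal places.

0.6386

λ_1 = 1/5.66 = 0.176678, λ_2 = 0.1.
For independent exponentials, P(the first < the second) = λ_1/(λ_1+λ_2) = 0.176678/0.276678 ≈ 0.6386.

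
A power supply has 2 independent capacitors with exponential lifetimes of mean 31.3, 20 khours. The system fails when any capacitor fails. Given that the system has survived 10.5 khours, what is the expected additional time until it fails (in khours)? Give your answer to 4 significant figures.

First-failure rate Σλ = 1/31.3 + 1/20 = 0.0819489.
By memorylessness the expected residual is 1/Σλ = 12.2027 khours, regardless of the 10.5 already elapsed.

12.20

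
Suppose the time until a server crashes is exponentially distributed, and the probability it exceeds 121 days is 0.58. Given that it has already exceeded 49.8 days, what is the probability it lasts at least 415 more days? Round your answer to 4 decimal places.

From e^(−λ·121) = 0.58, λ = −ln(0.58)/121 = 0.00450188.
Memoryless: P(X > 49.8+415 | X > 49.8) = P(X > 415) = e^(−0.00450188·415) ≈ 0.1544.

0.1544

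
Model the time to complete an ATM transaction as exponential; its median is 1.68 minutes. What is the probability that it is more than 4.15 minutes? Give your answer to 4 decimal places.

0.1805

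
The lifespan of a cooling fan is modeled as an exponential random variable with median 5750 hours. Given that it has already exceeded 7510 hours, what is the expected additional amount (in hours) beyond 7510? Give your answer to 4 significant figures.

8295

For an exponential, median = ln(2)/λ, so λ = ln 2 / 5750 = 0.000120547 per hour.
By memorylessness, the remaining amount past any threshold is again Exp(λ) with mean 1/λ = 8295.5 hours.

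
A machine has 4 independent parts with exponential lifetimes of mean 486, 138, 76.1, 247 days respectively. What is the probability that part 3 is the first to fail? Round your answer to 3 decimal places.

Rates: λ_i = 1/mean_i → 0.00205761, 0.00724638, 0.0131406, 0.00404858; Σλ = 0.0264932.
P(part 3 first) = λ_3/Σλ = 0.0131406/0.0264932 ≈ 0.496.

0.496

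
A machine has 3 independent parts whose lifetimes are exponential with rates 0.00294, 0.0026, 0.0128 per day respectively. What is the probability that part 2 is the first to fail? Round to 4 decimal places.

The time to first failure is exponential with rate Σλ = 0.00294 + 0.0026 + 0.0128 = 0.01834.
P(part 2 first) = λ_2/Σλ = 0.0026/0.01834 ≈ 0.1418.

0.1418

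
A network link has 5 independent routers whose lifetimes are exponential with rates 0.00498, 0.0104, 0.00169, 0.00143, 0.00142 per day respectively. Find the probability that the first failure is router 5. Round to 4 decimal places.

0.0713

The time to first failure is exponential with rate Σλ = 0.00498 + 0.0104 + 0.00169 + 0.00143 + 0.00142 = 0.01992.
P(router 5 first) = λ_5/Σλ = 0.00142/0.01992 ≈ 0.0713.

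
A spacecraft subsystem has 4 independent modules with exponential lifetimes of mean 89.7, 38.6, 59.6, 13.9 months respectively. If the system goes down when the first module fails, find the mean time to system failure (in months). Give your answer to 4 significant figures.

7.951

The first failure time is exponential with rate Σλ_i = 1/89.7 + 1/38.6 + 1/59.6 + 1/13.9 = 0.125776 per month.
E[min] = 1/Σλ = 1/0.125776 = 7.95064 months.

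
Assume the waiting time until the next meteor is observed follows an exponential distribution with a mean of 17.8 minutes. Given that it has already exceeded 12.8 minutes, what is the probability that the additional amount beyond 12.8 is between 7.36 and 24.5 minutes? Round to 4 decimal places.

The rate is λ = 1/17.8 = 0.0561798 per minute.
Memoryless: the residual past 12.8 is again Exp(λ).
P(7.36 < residual < 24.5) = e^(−λ·7.36) − e^(−λ·24.5) = 0.66134 − 0.25248 ≈ 0.4089.

0.4089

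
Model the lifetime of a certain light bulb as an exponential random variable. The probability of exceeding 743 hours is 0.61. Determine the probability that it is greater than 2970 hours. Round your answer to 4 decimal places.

e^(−λ·743) = 0.61 ⇒ λ = −ln(0.61)/743 = 0.000665271.
P(X > 2970) = e^(−0.000665271·2970) = e^(−1.9759) ≈ 0.1386.

0.1386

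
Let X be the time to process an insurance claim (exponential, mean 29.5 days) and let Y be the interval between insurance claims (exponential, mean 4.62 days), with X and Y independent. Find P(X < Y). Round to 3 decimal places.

λ_1 = 1/29.5 = 0.0338983, λ_2 = 1/4.62 = 0.21645.
For independent exponentials, P(X < Y) = λ_1/(λ_1+λ_2) = 0.0338983/0.250349 ≈ 0.135.

0.135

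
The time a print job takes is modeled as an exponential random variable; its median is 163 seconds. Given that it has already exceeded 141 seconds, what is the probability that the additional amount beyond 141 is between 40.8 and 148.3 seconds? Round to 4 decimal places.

0.3085

For an exponential, median = ln(2)/λ, so λ = ln 2 / 163 = 0.00425244 per second.
Memoryless: the residual past 141 is again Exp(λ).
P(40.8 < residual < 148.3) = e^(−λ·40.8) − e^(−λ·148.3) = 0.84072 − 0.53225 ≈ 0.3085.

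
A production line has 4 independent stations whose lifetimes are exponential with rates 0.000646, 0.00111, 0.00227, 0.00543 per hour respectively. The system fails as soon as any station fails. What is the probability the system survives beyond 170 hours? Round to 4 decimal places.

0.2004

The time to first failure is exponential with rate Σλ = 0.000646 + 0.00111 + 0.00227 + 0.00543 = 0.009456.
P(min > 170) = e^(−0.009456·170) = e^(−1.6075) ≈ 0.2004.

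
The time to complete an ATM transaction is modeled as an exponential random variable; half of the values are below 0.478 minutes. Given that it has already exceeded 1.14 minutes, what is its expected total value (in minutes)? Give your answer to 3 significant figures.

1.83

For an exponential, median = ln(2)/λ, so λ = ln 2 / 0.478 = 1.4501 per minute.
By memorylessness, E[X | X > 1.14] = 1.14 + 1/λ = 1.14 + 0.689608 = 1.82961 minutes.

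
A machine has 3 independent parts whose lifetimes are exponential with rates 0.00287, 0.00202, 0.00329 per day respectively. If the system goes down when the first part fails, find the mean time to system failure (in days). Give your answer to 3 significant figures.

The time to first failure is exponential with rate Σλ = 0.00287 + 0.00202 + 0.00329 = 0.00818.
E[min] = 1/Σλ = 1/0.00818 = 122.249 days.

122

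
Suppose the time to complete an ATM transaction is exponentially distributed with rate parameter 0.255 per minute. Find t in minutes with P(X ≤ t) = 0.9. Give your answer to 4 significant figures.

Set 1 − e^(−λt) = 0.9, so t = −ln(0.1)/λ = 2.3026/0.255 ≈ 9.02975 minutes.

9.030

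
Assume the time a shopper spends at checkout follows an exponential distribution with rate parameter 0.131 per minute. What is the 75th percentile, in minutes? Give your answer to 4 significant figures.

10.58

Set 1 − e^(−λt) = 0.75, so t = −ln(0.25)/λ = 1.3863/0.131 ≈ 10.5824 minutes.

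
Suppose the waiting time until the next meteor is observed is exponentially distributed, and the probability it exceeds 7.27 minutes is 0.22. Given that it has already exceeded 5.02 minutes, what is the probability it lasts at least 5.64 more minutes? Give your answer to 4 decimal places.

From e^(−λ·7.27) = 0.22, λ = −ln(0.22)/7.27 = 0.208271.
Memoryless: P(X > 5.02+5.64 | X > 5.02) = P(X > 5.64) = e^(−0.208271·5.64) ≈ 0.3089.

0.3089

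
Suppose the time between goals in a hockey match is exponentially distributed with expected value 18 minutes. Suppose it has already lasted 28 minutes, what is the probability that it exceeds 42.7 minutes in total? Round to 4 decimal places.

The rate is λ = 1/18 = 0.0555556 per minute.
The exponential is memoryless, so the remaining time is again Exp(λ): the condition X > 28 is irrelevant.
P(X > 14.7) = e^(−0.81667) ≈ 0.4419.

0.4419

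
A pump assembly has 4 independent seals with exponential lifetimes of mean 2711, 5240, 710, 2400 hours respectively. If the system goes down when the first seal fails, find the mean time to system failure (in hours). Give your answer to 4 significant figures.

The first failure time is exponential with rate Σλ_i = 1/2711 + 1/5240 + 1/710 + 1/2400 = 0.00238482 per hour.
E[min] = 1/Σλ = 1/0.00238482 = 419.318 hours.

419.3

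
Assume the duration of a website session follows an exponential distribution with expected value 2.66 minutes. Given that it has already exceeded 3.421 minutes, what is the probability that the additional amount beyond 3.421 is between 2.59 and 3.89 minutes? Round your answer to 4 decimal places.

0.1460

The rate is λ = 1/2.66 = 0.37594 per minute.
Memoryless: the residual past 3.421 is again Exp(λ).
P(2.59 < residual < 3.89) = e^(−λ·2.59) − e^(−λ·3.89) = 0.37769 − 0.23168 ≈ 0.1460.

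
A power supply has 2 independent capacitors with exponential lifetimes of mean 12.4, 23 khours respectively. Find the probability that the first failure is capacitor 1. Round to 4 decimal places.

Rates: λ_i = 1/mean_i → 0.0806452, 0.0434783; Σλ = 0.124123.
P(capacitor 1 first) = λ_1/Σλ = 0.0806452/0.124123 ≈ 0.6497.

0.6497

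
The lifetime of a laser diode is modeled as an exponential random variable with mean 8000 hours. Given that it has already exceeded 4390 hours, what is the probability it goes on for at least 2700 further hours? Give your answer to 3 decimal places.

0.714

The rate is λ = 1/8000 = 0.000125 per hour.
The exponential is memoryless, so the remaining time is again Exp(λ): the condition X > 4390 is irrelevant.
P(X > 2700) = e^(−0.3375) ≈ 0.714.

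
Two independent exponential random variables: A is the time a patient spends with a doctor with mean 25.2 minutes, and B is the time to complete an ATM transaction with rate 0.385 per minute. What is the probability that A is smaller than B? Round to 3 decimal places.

λ_1 = 1/25.2 = 0.0396825, λ_2 = 0.385.
For independent exponentials, P(A < B) = λ_1/(λ_1+λ_2) = 0.0396825/0.424683 ≈ 0.093.

0.093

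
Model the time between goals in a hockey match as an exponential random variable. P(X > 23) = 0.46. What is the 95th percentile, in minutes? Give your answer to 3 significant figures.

88.7

e^(−λ·23) = 0.46 ⇒ λ = −ln(0.46)/23 = 0.0337621.
95th percentile: 1 − e^(−λt) = 0.95, t = −ln(0.05)/λ = 88.7306 minutes.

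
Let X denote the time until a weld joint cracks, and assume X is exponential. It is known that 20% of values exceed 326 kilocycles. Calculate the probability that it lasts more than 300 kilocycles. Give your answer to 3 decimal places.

0.227

e^(−λ·326) = 0.20 ⇒ λ = −ln(0.20)/326 = 0.00493693.
P(X > 300) = e^(−0.00493693·300) = e^(−1.4811) ≈ 0.227.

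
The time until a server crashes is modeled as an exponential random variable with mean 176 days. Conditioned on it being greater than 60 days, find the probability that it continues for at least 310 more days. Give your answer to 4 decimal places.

The rate is λ = 1/176 = 0.00568182 per day.
By the memoryless property, P(X > 60+310 | X > 60) = P(X > 310).
P(X > 310) = e^(−1.7614) ≈ 0.1718.

0.1718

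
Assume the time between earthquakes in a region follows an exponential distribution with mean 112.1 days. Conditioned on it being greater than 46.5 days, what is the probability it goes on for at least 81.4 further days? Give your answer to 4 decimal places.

0.4838

The rate is λ = 1/112.1 = 0.00892061 per day.
P(X > s+t | X > s) = e^(−λ(s+t))/e^(−λs) = e^(−λt), independent of s = 46.5.
P(X > 81.4) = e^(−0.72614) ≈ 0.4838.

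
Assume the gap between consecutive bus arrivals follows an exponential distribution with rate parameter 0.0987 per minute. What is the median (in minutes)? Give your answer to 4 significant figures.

Set 1 − e^(−λt) = 0.5, so t = −ln(0.5)/λ = 0.69315/0.0987 ≈ 7.02277 minutes.

7.023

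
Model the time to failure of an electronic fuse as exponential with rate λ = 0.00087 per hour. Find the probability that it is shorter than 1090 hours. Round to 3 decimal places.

P(X ≤ 1090) = 1 − e^(−λ·1090) = 1 − e^(−0.9483) ≈ 0.613.

0.613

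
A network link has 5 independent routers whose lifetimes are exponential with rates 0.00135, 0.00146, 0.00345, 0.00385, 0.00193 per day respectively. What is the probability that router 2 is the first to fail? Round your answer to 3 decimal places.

0.121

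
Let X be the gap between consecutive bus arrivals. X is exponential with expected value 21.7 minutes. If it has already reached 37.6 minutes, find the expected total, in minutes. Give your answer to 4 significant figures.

The rate is λ = 1/21.7 = 0.0460829 per minute.
By memorylessness, E[X | X > 37.6] = 37.6 + 1/λ = 37.6 + 21.7 = 59.3 minutes.

59.30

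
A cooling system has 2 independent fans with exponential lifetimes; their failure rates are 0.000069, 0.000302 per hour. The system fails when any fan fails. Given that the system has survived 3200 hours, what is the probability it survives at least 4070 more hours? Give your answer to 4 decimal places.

0.2209

Time to first failure ~ Exp(Σλ) with Σλ = 0.000371.
By memorylessness, P(T > 3200+4070 | T > 3200) = P(T > 4070) = e^(−0.000371·4070) ≈ 0.2209.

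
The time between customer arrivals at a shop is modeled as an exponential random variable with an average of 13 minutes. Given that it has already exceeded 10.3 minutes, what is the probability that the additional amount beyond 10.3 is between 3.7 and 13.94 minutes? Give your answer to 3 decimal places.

The rate is λ = 1/13 = 0.0769231 per minute.
Memoryless: the residual past 10.3 is again Exp(λ).
P(3.7 < residual < 13.94) = e^(−λ·3.7) − e^(−λ·13.94) = 0.75230 − 0.34222 ≈ 0.410.

0.410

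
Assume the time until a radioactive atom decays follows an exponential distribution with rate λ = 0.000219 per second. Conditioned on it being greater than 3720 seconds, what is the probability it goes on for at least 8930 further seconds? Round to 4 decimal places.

0.1415

The exponential is memoryless, so the remaining time is again Exp(λ): the condition X > 3720 is irrelevant.
P(X > 8930) = e^(−1.9557) ≈ 0.1415.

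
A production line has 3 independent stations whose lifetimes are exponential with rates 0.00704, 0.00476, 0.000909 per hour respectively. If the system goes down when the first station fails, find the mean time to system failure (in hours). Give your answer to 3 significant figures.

78.7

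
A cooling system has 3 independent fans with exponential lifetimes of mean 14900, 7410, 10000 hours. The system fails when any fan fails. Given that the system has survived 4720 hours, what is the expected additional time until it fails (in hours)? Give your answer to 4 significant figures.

3311

First-failure rate Σλ = 1/14900 + 1/7410 + 1/10000 = 0.000302067.
By memorylessness the expected residual is 1/Σλ = 3310.53 hours, regardless of the 4720 already elapsed.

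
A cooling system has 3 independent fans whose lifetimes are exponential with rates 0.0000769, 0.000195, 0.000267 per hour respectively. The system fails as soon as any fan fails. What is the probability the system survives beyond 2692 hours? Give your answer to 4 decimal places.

The time to first failure is exponential with rate Σλ = 0.0000769 + 0.000195 + 0.000267 = 0.0005389.
P(min > 2692) = e^(−0.0005389·2692) = e^(−1.4507) ≈ 0.2344.

0.2344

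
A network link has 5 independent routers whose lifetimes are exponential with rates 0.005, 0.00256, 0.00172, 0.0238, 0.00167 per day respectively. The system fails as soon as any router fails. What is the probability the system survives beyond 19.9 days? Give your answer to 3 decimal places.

0.501

The time to first failure is exponential with rate Σλ = 0.005 + 0.00256 + 0.00172 + 0.0238 + 0.00167 = 0.03475.
P(min > 19.9) = e^(−0.03475·19.9) = e^(−0.69153) ≈ 0.501.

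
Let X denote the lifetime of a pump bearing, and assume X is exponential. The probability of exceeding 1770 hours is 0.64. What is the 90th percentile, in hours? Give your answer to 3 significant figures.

e^(−λ·1770) = 0.64 ⇒ λ = −ln(0.64)/1770 = 0.00025214.
90th percentile: 1 − e^(−λt) = 0.9, t = −ln(0.1)/λ = 9132.18 hours.

9130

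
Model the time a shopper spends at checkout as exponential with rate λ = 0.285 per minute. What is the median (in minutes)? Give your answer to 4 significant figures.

Set 1 − e^(−λt) = 0.5, so t = −ln(0.5)/λ = 0.69315/0.285 ≈ 2.4321 minutes.

2.432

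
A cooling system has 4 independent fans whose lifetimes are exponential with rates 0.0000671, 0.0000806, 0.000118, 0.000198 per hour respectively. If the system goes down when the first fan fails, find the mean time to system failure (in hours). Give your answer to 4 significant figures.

2157

The time to first failure is exponential with rate Σλ = 0.0000671 + 0.0000806 + 0.000118 + 0.000198 = 0.0004637.
E[min] = 1/Σλ = 1/0.0004637 = 2156.57 hours.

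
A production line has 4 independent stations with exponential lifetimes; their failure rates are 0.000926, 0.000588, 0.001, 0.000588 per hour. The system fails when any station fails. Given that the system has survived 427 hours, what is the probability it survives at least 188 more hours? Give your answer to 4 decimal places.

0.5581

Time to first failure ~ Exp(Σλ) with Σλ = 0.003102.
By memorylessness, P(T > 427+188 | T > 427) = P(T > 188) = e^(−0.003102·188) ≈ 0.5581.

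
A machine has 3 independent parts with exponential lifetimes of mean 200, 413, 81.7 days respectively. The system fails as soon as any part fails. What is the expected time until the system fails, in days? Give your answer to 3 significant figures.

50.9

The first failure time is exponential with rate Σλ_i = 1/200 + 1/413 + 1/81.7 = 0.0196612 per day.
E[min] = 1/Σλ = 1/0.0196612 = 50.8616 days.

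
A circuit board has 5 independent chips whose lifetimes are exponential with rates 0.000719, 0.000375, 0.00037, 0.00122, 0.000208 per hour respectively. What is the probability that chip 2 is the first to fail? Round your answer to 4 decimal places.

0.1297

The time to first failure is exponential with rate Σλ = 0.000719 + 0.000375 + 0.00037 + 0.00122 + 0.000208 = 0.002892.
P(chip 2 first) = λ_2/Σλ = 0.000375/0.002892 ≈ 0.1297.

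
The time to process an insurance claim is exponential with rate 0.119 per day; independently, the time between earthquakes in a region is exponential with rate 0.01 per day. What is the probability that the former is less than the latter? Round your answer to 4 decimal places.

λ_1 = 0.119, λ_2 = 0.01.
For independent exponentials, P(the former < the latter) = λ_1/(λ_1+λ_2) = 0.119/0.129 ≈ 0.9225.

0.9225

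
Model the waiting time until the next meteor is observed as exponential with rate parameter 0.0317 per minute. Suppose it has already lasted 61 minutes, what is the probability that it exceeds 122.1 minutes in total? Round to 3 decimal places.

The exponential is memoryless, so the remaining time is again Exp(λ): the condition X > 61 is irrelevant.
P(X > 61.1) = e^(−1.9369) ≈ 0.144.

0.144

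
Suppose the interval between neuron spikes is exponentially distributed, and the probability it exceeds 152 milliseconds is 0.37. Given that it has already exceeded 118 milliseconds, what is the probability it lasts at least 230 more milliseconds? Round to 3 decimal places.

0.222

From e^(−λ·152) = 0.37, λ = −ln(0.37)/152 = 0.00654113.
Memoryless: P(X > 118+230 | X > 118) = P(X > 230) = e^(−0.00654113·230) ≈ 0.222.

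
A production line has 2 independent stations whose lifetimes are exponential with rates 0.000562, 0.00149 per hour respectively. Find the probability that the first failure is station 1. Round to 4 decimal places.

0.2739

The time to first failure is exponential with rate Σλ = 0.000562 + 0.00149 = 0.002052.
P(station 1 first) = λ_1/Σλ = 0.000562/0.002052 ≈ 0.2739.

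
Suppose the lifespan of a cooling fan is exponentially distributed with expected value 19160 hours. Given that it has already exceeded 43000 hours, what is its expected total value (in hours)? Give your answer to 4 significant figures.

62160

The rate is λ = 1/19160 = 0.0000521921 per hour.
By memorylessness, E[X | X > 43000] = 43000 + 1/λ = 43000 + 19160 = 62160 hours.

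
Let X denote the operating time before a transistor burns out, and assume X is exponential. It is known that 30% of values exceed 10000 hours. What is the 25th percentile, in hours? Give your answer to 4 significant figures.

e^(−λ·10000) = 0.30 ⇒ λ = −ln(0.30)/10000 = 0.000120397.
25th percentile: 1 − e^(−λt) = 0.25, t = −ln(0.75)/λ = 2389.44 hours.

2389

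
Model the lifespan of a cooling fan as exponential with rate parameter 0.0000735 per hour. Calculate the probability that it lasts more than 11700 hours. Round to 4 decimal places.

0.4232

P(X > 11700) = e^(−λ·11700) = e^(−0.85995) ≈ 0.4232.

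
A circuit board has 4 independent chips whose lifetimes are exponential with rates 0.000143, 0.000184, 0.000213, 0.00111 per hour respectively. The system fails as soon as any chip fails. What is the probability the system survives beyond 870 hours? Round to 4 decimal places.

The time to first failure is exponential with rate Σλ = 0.000143 + 0.000184 + 0.000213 + 0.00111 = 0.00165.
P(min > 870) = e^(−0.00165·870) = e^(−1.4355) ≈ 0.2380.

0.2380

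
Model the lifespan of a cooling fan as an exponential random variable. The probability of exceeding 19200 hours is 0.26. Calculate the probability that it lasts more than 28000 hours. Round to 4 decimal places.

0.1402

e^(−λ·19200) = 0.26 ⇒ λ = −ln(0.26)/19200 = 0.0000701601.
P(X > 28000) = e^(−0.0000701601·28000) = e^(−1.9645) ≈ 0.1402.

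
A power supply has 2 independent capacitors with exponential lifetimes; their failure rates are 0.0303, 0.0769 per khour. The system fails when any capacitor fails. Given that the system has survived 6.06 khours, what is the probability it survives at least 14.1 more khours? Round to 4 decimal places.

Time to first failure ~ Exp(Σλ) with Σλ = 0.1072.
By memorylessness, P(T > 6.06+14.1 | T > 6.06) = P(T > 14.1) = e^(−0.1072·14.1) ≈ 0.2206.

0.2206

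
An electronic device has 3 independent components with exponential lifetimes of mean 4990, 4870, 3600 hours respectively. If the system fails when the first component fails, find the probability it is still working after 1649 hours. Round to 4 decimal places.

The first failure time is exponential with rate Σλ_i = 1/4990 + 1/4870 + 1/3600 = 0.000683517 per hour.
P(min > 1649) = e^(−0.000683517·1649) = e^(−1.1271) ≈ 0.3240.

0.3240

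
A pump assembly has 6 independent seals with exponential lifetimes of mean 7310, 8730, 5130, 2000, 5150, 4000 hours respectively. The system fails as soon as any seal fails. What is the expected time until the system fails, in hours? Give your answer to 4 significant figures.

719.2

The first failure time is exponential with rate Σλ_i = 1/7310 + 1/8730 + 1/5130 + 1/2000 + 1/5150 + 1/4000 = 0.00139045 per hour.
E[min] = 1/Σλ = 1/0.00139045 = 719.19 hours.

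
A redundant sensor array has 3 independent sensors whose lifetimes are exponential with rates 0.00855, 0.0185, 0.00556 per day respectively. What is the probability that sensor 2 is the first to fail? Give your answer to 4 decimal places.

0.5673

The time to first failure is exponential with rate Σλ = 0.00855 + 0.0185 + 0.00556 = 0.03261.
P(sensor 2 first) = λ_2/Σλ = 0.0185/0.03261 ≈ 0.5673.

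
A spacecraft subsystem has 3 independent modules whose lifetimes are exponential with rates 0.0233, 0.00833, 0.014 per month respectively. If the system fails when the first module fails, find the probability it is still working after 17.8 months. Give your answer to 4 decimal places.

0.4439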